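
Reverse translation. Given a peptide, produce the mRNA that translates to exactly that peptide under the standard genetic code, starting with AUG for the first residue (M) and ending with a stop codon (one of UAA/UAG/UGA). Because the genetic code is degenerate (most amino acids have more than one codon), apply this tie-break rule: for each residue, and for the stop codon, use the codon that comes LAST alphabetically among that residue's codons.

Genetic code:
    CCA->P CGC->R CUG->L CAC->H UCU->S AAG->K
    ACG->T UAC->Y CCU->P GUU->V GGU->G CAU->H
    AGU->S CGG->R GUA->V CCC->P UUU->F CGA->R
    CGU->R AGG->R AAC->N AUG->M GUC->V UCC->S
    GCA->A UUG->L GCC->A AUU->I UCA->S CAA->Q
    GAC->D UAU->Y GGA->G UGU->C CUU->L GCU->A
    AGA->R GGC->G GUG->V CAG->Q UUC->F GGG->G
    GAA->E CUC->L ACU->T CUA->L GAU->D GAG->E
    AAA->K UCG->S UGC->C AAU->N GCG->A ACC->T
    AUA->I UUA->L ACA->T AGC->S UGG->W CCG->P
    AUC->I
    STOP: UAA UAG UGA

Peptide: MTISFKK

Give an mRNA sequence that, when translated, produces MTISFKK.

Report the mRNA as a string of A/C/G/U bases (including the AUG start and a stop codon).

Answer: mRNA: AUGACUAUUUCUUUUAAGAAGUGA

Derivation:
residue 1: M -> AUG (start codon)
residue 2: T codons sorted = ACA,ACC,ACG,ACU -> pick last = ACU
residue 3: I codons sorted = AUA,AUC,AUU -> pick last = AUU
residue 4: S codons sorted = AGC,AGU,UCA,UCC,UCG,UCU -> pick last = UCU
residue 5: F codons sorted = UUC,UUU -> pick last = UUU
residue 6: K codons sorted = AAA,AAG -> pick last = AAG
residue 7: K codons sorted = AAA,AAG -> pick last = AAG
terminator: stop codons sorted = UAA,UAG,UGA -> pick last = UGA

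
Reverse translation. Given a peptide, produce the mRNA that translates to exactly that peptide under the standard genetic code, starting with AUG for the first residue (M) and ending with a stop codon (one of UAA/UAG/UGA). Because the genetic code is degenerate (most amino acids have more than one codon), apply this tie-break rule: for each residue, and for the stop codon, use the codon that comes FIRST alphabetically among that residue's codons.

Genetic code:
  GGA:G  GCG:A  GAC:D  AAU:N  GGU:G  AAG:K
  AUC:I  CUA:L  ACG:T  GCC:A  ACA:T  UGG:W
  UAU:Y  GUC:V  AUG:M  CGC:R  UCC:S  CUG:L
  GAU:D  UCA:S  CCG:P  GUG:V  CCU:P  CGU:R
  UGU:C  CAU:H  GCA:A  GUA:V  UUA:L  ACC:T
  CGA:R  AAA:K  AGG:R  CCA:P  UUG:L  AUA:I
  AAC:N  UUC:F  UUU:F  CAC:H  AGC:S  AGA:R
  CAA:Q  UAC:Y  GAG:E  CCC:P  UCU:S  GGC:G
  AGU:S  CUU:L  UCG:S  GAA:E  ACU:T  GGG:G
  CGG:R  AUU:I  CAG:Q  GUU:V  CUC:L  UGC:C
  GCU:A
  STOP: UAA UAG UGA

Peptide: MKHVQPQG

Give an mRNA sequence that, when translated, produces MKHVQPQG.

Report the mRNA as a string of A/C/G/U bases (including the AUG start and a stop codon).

residue 1: M -> AUG (start codon)
residue 2: K codons sorted = AAA,AAG -> pick first = AAA
residue 3: H codons sorted = CAC,CAU -> pick first = CAC
residue 4: V codons sorted = GUA,GUC,GUG,GUU -> pick first = GUA
residue 5: Q codons sorted = CAA,CAG -> pick first = CAA
residue 6: P codons sorted = CCA,CCC,CCG,CCU -> pick first = CCA
residue 7: Q codons sorted = CAA,CAG -> pick first = CAA
residue 8: G codons sorted = GGA,GGC,GGG,GGU -> pick first = GGA
terminator: stop codons sorted = UAA,UAG,UGA -> pick first = UAA

Answer: mRNA: AUGAAACACGUACAACCACAAGGAUAA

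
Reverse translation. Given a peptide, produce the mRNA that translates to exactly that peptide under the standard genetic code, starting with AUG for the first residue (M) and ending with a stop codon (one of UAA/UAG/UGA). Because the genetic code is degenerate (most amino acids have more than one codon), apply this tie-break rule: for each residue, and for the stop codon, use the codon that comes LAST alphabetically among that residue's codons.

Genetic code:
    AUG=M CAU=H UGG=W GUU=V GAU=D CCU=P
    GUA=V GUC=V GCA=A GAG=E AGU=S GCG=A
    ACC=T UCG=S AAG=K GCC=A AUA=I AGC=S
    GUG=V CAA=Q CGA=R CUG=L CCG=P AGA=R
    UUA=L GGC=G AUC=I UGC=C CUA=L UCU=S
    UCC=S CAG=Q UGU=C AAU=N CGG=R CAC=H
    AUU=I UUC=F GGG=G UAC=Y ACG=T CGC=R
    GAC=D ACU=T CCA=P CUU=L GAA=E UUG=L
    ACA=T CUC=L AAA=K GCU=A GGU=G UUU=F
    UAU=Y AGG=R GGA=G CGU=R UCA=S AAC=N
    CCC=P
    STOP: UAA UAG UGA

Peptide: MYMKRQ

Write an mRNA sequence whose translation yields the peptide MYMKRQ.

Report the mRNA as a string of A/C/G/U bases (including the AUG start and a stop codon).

Answer: mRNA: AUGUAUAUGAAGCGUCAGUGA

Derivation:
residue 1: M -> AUG (start codon)
residue 2: Y codons sorted = UAC,UAU -> pick last = UAU
residue 3: M -> AUG (only codon)
residue 4: K codons sorted = AAA,AAG -> pick last = AAG
residue 5: R codons sorted = AGA,AGG,CGA,CGC,CGG,CGU -> pick last = CGU
residue 6: Q codons sorted = CAA,CAG -> pick last = CAG
terminator: stop codons sorted = UAA,UAG,UGA -> pick last = UGA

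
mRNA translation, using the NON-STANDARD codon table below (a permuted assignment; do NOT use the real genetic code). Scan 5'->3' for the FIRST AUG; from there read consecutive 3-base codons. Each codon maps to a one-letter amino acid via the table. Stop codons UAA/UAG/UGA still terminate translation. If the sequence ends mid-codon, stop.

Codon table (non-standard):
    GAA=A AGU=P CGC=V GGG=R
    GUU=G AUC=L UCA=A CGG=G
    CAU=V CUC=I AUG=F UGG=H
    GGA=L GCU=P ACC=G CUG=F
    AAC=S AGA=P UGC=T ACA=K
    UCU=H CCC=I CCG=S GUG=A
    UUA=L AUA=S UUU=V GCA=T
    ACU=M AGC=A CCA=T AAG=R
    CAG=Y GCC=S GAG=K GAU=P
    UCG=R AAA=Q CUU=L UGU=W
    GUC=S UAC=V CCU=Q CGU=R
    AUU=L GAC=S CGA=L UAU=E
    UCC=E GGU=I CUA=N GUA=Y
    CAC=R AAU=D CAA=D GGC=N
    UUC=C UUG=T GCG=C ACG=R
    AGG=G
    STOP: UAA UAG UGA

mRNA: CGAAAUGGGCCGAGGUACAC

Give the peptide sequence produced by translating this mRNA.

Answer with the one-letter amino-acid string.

start AUG at pos 4
pos 4: AUG -> F; peptide=F
pos 7: GGC -> N; peptide=FN
pos 10: CGA -> L; peptide=FNL
pos 13: GGU -> I; peptide=FNLI
pos 16: ACA -> K; peptide=FNLIK
pos 19: only 1 nt remain (<3), stop (end of mRNA)

Answer: FNLIK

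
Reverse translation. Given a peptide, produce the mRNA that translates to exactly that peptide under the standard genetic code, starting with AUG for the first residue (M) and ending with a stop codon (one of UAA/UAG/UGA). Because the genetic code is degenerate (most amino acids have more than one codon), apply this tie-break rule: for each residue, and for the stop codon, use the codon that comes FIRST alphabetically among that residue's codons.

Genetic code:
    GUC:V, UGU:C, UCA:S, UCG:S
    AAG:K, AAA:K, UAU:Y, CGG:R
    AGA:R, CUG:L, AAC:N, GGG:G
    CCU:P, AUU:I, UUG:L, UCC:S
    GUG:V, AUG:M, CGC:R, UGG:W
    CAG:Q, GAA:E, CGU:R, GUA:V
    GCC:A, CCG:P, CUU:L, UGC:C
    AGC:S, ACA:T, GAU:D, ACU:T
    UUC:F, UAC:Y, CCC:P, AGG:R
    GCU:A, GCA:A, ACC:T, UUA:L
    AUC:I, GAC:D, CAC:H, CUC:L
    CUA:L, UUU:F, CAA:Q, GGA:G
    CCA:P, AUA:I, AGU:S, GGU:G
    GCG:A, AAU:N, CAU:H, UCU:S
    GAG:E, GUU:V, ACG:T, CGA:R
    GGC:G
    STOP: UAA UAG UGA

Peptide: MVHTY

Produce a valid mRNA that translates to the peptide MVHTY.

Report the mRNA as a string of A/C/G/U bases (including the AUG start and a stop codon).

residue 1: M -> AUG (start codon)
residue 2: V codons sorted = GUA,GUC,GUG,GUU -> pick first = GUA
residue 3: H codons sorted = CAC,CAU -> pick first = CAC
residue 4: T codons sorted = ACA,ACC,ACG,ACU -> pick first = ACA
residue 5: Y codons sorted = UAC,UAU -> pick first = UAC
terminator: stop codons sorted = UAA,UAG,UGA -> pick first = UAA

Answer: mRNA: AUGGUACACACAUACUAA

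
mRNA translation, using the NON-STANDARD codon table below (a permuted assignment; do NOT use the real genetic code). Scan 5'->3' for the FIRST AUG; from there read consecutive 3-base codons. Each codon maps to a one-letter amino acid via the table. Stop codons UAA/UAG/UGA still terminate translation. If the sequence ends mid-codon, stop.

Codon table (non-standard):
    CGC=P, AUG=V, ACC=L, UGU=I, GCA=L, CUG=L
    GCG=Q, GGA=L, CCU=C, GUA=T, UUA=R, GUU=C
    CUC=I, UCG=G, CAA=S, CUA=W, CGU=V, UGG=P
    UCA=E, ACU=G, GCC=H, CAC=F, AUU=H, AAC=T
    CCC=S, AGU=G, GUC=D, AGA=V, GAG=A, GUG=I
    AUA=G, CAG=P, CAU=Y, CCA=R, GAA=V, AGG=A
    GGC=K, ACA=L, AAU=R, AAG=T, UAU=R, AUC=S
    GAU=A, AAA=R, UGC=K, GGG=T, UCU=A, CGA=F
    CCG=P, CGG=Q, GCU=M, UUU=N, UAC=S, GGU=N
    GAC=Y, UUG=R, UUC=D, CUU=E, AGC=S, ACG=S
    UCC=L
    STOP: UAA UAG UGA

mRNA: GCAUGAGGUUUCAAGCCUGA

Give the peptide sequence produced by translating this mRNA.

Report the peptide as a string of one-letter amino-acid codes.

Answer: VANSH

Derivation:
start AUG at pos 2
pos 2: AUG -> V; peptide=V
pos 5: AGG -> A; peptide=VA
pos 8: UUU -> N; peptide=VAN
pos 11: CAA -> S; peptide=VANS
pos 14: GCC -> H; peptide=VANSH
pos 17: UGA -> STOP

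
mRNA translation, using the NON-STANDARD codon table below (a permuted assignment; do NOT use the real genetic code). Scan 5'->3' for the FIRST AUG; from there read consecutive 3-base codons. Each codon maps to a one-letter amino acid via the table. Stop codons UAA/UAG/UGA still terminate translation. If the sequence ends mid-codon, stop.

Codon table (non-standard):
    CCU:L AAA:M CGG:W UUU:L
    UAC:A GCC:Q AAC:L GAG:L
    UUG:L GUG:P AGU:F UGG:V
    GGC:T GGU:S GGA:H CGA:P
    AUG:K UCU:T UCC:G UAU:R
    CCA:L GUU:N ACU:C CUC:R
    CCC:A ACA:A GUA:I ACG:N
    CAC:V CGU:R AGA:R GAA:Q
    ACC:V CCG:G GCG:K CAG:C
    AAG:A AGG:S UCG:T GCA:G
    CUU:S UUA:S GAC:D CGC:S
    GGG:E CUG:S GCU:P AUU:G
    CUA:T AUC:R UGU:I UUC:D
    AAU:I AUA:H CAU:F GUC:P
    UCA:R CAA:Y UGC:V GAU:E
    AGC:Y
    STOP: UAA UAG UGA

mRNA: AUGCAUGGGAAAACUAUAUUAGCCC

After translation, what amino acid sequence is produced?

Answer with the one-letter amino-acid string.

start AUG at pos 0
pos 0: AUG -> K; peptide=K
pos 3: CAU -> F; peptide=KF
pos 6: GGG -> E; peptide=KFE
pos 9: AAA -> M; peptide=KFEM
pos 12: ACU -> C; peptide=KFEMC
pos 15: AUA -> H; peptide=KFEMCH
pos 18: UUA -> S; peptide=KFEMCHS
pos 21: GCC -> Q; peptide=KFEMCHSQ
pos 24: only 1 nt remain (<3), stop (end of mRNA)

Answer: KFEMCHSQ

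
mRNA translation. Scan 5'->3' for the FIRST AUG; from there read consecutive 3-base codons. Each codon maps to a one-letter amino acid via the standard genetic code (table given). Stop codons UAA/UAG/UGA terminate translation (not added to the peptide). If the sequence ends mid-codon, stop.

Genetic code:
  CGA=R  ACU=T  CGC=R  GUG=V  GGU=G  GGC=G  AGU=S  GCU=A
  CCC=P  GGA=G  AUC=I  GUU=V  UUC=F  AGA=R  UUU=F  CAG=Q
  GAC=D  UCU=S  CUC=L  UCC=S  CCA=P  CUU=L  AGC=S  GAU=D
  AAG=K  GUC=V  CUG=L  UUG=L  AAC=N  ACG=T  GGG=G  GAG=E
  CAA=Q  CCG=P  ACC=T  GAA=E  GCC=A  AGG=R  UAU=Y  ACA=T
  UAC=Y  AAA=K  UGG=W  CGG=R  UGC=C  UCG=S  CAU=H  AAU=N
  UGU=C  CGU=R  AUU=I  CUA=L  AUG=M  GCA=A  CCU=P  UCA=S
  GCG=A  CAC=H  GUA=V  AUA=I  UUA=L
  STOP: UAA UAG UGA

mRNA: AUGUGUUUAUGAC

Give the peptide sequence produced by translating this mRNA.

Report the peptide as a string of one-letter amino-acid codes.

Answer: MCL

Derivation:
start AUG at pos 0
pos 0: AUG -> M; peptide=M
pos 3: UGU -> C; peptide=MC
pos 6: UUA -> L; peptide=MCL
pos 9: UGA -> STOP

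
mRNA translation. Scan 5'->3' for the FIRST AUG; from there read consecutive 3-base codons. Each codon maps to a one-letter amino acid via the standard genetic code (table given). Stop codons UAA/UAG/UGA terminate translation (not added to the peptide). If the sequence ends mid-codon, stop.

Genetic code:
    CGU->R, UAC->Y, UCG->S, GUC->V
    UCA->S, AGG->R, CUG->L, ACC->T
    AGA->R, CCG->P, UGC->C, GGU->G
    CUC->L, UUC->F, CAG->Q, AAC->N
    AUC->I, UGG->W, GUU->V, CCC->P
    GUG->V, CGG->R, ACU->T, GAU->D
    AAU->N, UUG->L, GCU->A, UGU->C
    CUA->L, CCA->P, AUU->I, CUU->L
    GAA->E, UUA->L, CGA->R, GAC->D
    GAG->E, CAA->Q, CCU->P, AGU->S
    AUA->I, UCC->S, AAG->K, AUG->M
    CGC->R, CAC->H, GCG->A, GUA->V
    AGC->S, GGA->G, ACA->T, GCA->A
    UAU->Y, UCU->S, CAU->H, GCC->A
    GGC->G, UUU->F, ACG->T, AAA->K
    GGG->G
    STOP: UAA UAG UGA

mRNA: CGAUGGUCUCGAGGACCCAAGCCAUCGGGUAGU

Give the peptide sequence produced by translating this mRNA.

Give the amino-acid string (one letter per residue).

start AUG at pos 2
pos 2: AUG -> M; peptide=M
pos 5: GUC -> V; peptide=MV
pos 8: UCG -> S; peptide=MVS
pos 11: AGG -> R; peptide=MVSR
pos 14: ACC -> T; peptide=MVSRT
pos 17: CAA -> Q; peptide=MVSRTQ
pos 20: GCC -> A; peptide=MVSRTQA
pos 23: AUC -> I; peptide=MVSRTQAI
pos 26: GGG -> G; peptide=MVSRTQAIG
pos 29: UAG -> STOP

Answer: MVSRTQAIG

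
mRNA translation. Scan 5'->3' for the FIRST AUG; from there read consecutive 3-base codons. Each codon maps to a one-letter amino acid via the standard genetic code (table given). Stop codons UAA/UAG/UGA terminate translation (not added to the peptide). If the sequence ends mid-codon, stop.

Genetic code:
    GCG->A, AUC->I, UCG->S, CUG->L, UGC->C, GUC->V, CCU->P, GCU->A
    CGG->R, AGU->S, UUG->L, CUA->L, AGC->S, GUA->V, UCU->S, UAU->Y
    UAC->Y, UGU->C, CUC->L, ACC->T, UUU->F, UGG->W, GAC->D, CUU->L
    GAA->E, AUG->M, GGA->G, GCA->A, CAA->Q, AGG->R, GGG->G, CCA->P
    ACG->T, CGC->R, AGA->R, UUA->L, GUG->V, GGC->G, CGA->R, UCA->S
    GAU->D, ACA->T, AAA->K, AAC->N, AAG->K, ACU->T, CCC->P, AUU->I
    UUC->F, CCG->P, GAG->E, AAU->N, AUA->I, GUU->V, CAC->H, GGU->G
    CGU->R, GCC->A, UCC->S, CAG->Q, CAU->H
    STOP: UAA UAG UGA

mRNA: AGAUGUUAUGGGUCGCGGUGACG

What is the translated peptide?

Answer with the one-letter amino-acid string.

start AUG at pos 2
pos 2: AUG -> M; peptide=M
pos 5: UUA -> L; peptide=ML
pos 8: UGG -> W; peptide=MLW
pos 11: GUC -> V; peptide=MLWV
pos 14: GCG -> A; peptide=MLWVA
pos 17: GUG -> V; peptide=MLWVAV
pos 20: ACG -> T; peptide=MLWVAVT
pos 23: only 0 nt remain (<3), stop (end of mRNA)

Answer: MLWVAVT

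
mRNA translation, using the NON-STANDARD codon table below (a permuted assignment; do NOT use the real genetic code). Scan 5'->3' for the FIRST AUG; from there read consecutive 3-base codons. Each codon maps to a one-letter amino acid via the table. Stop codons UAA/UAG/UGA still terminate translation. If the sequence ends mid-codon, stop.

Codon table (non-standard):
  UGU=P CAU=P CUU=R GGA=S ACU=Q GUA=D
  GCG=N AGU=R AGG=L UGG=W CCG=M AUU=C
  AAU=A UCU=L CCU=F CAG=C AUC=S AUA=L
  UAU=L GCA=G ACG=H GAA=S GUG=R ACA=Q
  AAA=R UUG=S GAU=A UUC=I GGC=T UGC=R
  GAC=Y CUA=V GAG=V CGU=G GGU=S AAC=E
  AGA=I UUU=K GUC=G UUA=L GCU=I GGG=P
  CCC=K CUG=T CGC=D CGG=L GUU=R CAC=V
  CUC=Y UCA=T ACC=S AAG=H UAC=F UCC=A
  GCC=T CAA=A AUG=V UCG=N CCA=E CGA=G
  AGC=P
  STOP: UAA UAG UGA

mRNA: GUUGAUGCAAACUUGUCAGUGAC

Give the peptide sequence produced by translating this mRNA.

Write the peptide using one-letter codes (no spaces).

Answer: VAQPC

Derivation:
start AUG at pos 4
pos 4: AUG -> V; peptide=V
pos 7: CAA -> A; peptide=VA
pos 10: ACU -> Q; peptide=VAQ
pos 13: UGU -> P; peptide=VAQP
pos 16: CAG -> C; peptide=VAQPC
pos 19: UGA -> STOP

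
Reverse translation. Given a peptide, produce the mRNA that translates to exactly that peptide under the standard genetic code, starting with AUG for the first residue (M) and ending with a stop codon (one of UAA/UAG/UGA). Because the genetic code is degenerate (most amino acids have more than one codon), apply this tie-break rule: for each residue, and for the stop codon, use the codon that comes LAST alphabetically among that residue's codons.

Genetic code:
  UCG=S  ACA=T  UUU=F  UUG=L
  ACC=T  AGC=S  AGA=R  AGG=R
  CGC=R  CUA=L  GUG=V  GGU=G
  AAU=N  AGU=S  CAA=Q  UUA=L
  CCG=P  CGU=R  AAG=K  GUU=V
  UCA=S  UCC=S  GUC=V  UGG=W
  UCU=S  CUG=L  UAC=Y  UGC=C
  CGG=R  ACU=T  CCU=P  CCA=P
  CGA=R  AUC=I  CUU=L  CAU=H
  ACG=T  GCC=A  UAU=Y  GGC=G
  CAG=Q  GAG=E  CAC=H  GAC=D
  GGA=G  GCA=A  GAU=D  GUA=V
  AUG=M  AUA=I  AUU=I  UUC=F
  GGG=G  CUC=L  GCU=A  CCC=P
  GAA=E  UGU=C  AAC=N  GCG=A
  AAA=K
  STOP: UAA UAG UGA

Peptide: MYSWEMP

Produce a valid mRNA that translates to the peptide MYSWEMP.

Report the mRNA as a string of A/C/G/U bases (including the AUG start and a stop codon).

residue 1: M -> AUG (start codon)
residue 2: Y codons sorted = UAC,UAU -> pick last = UAU
residue 3: S codons sorted = AGC,AGU,UCA,UCC,UCG,UCU -> pick last = UCU
residue 4: W -> UGG (only codon)
residue 5: E codons sorted = GAA,GAG -> pick last = GAG
residue 6: M -> AUG (only codon)
residue 7: P codons sorted = CCA,CCC,CCG,CCU -> pick last = CCU
terminator: stop codons sorted = UAA,UAG,UGA -> pick last = UGA

Answer: mRNA: AUGUAUUCUUGGGAGAUGCCUUGA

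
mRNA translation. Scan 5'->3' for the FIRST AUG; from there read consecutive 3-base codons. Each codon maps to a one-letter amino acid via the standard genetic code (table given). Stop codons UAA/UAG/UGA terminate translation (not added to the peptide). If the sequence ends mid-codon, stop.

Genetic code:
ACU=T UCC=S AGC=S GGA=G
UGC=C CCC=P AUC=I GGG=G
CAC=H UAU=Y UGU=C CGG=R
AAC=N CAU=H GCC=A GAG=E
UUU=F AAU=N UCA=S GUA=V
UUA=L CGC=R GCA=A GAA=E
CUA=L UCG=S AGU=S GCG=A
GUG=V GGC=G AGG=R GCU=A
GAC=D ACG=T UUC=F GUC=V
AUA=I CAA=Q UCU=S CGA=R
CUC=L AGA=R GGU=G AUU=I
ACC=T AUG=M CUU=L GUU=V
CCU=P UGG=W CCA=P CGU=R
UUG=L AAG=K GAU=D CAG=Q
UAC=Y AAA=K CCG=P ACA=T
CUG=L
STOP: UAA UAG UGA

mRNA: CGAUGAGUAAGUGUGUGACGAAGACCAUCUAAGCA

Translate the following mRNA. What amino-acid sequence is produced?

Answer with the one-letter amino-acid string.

start AUG at pos 2
pos 2: AUG -> M; peptide=M
pos 5: AGU -> S; peptide=MS
pos 8: AAG -> K; peptide=MSK
pos 11: UGU -> C; peptide=MSKC
pos 14: GUG -> V; peptide=MSKCV
pos 17: ACG -> T; peptide=MSKCVT
pos 20: AAG -> K; peptide=MSKCVTK
pos 23: ACC -> T; peptide=MSKCVTKT
pos 26: AUC -> I; peptide=MSKCVTKTI
pos 29: UAA -> STOP

Answer: MSKCVTKTI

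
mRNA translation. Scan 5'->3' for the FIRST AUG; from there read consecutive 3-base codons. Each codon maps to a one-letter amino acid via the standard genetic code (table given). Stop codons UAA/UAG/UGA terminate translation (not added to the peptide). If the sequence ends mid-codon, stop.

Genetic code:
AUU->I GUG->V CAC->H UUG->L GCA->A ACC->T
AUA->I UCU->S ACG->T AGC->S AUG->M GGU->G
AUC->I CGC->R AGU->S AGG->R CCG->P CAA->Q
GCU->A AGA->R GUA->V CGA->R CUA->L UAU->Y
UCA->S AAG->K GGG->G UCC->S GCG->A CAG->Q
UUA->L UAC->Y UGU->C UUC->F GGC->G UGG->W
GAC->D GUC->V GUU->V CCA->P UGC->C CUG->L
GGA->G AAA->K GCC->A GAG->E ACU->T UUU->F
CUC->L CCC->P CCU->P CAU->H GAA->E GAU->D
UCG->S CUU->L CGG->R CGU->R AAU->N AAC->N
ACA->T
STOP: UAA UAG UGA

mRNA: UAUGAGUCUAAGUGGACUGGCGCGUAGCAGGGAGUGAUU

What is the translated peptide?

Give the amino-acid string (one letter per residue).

Answer: MSLSGLARSRE

Derivation:
start AUG at pos 1
pos 1: AUG -> M; peptide=M
pos 4: AGU -> S; peptide=MS
pos 7: CUA -> L; peptide=MSL
pos 10: AGU -> S; peptide=MSLS
pos 13: GGA -> G; peptide=MSLSG
pos 16: CUG -> L; peptide=MSLSGL
pos 19: GCG -> A; peptide=MSLSGLA
pos 22: CGU -> R; peptide=MSLSGLAR
pos 25: AGC -> S; peptide=MSLSGLARS
pos 28: AGG -> R; peptide=MSLSGLARSR
pos 31: GAG -> E; peptide=MSLSGLARSRE
pos 34: UGA -> STOP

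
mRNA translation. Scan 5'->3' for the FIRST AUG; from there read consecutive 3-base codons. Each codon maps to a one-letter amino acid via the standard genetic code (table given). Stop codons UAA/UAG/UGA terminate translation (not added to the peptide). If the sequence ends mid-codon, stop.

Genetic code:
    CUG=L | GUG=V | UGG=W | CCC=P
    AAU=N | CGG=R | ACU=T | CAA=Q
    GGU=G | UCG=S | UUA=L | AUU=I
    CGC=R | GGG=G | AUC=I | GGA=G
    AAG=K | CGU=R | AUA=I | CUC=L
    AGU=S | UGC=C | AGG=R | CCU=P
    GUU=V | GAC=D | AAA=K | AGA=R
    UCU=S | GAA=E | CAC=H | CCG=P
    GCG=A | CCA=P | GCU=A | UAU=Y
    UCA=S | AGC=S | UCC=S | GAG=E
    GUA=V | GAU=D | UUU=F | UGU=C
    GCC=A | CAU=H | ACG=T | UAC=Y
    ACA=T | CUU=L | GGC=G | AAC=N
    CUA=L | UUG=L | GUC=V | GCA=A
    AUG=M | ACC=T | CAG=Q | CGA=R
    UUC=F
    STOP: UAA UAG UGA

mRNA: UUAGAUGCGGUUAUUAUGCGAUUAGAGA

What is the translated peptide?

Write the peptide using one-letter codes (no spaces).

Answer: MRLLCD

Derivation:
start AUG at pos 4
pos 4: AUG -> M; peptide=M
pos 7: CGG -> R; peptide=MR
pos 10: UUA -> L; peptide=MRL
pos 13: UUA -> L; peptide=MRLL
pos 16: UGC -> C; peptide=MRLLC
pos 19: GAU -> D; peptide=MRLLCD
pos 22: UAG -> STOP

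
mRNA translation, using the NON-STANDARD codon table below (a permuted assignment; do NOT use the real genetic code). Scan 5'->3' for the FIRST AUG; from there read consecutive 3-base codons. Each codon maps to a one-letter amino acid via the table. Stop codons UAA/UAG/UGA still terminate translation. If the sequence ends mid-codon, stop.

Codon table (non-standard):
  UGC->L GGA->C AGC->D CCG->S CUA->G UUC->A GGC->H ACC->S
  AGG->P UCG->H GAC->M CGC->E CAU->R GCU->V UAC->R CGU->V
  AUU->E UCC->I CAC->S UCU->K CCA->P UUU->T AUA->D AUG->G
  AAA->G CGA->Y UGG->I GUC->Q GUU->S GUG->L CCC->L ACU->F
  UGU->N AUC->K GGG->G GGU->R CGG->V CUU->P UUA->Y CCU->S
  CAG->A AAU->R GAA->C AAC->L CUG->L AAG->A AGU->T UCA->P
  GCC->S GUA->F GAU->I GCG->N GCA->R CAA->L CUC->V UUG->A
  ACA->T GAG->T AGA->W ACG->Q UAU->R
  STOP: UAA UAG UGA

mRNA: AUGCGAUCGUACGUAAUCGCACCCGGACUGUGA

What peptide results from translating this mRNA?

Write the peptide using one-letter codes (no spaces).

Answer: GYHRFKRLCL

Derivation:
start AUG at pos 0
pos 0: AUG -> G; peptide=G
pos 3: CGA -> Y; peptide=GY
pos 6: UCG -> H; peptide=GYH
pos 9: UAC -> R; peptide=GYHR
pos 12: GUA -> F; peptide=GYHRF
pos 15: AUC -> K; peptide=GYHRFK
pos 18: GCA -> R; peptide=GYHRFKR
pos 21: CCC -> L; peptide=GYHRFKRL
pos 24: GGA -> C; peptide=GYHRFKRLC
pos 27: CUG -> L; peptide=GYHRFKRLCL
pos 30: UGA -> STOP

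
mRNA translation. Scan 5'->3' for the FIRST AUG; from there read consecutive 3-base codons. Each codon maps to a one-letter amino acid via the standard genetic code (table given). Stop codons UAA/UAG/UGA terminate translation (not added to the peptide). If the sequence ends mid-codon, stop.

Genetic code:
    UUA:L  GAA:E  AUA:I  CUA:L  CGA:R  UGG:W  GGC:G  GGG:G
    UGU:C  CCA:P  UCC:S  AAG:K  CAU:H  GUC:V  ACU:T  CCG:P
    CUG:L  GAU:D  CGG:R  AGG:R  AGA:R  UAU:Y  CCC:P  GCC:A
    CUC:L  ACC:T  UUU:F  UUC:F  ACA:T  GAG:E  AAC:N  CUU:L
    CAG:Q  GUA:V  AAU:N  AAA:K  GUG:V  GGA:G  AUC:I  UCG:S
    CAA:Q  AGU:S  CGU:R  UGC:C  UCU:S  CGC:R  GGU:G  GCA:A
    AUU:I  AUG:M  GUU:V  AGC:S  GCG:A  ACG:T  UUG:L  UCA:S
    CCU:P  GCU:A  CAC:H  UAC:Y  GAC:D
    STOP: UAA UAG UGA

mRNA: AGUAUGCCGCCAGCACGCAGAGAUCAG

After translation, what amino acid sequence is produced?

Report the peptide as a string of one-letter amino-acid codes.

Answer: MPPARRDQ

Derivation:
start AUG at pos 3
pos 3: AUG -> M; peptide=M
pos 6: CCG -> P; peptide=MP
pos 9: CCA -> P; peptide=MPP
pos 12: GCA -> A; peptide=MPPA
pos 15: CGC -> R; peptide=MPPAR
pos 18: AGA -> R; peptide=MPPARR
pos 21: GAU -> D; peptide=MPPARRD
pos 24: CAG -> Q; peptide=MPPARRDQ
pos 27: only 0 nt remain (<3), stop (end of mRNA)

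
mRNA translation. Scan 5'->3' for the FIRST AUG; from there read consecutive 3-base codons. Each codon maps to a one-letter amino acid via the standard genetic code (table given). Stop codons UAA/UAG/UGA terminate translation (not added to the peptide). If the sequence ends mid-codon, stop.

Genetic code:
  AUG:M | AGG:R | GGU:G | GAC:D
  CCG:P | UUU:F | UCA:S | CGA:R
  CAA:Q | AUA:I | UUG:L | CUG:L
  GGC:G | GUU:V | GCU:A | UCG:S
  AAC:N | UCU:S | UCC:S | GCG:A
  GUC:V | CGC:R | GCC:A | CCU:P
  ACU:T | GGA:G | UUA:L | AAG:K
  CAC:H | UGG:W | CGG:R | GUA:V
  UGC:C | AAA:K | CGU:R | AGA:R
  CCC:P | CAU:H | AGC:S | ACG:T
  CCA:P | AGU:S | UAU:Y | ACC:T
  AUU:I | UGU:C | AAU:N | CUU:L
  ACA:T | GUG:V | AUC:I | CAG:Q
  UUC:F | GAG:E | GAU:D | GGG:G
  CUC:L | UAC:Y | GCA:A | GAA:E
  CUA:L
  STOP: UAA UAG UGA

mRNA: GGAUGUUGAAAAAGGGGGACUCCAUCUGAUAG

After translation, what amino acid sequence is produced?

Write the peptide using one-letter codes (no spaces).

start AUG at pos 2
pos 2: AUG -> M; peptide=M
pos 5: UUG -> L; peptide=ML
pos 8: AAA -> K; peptide=MLK
pos 11: AAG -> K; peptide=MLKK
pos 14: GGG -> G; peptide=MLKKG
pos 17: GAC -> D; peptide=MLKKGD
pos 20: UCC -> S; peptide=MLKKGDS
pos 23: AUC -> I; peptide=MLKKGDSI
pos 26: UGA -> STOP

Answer: MLKKGDSI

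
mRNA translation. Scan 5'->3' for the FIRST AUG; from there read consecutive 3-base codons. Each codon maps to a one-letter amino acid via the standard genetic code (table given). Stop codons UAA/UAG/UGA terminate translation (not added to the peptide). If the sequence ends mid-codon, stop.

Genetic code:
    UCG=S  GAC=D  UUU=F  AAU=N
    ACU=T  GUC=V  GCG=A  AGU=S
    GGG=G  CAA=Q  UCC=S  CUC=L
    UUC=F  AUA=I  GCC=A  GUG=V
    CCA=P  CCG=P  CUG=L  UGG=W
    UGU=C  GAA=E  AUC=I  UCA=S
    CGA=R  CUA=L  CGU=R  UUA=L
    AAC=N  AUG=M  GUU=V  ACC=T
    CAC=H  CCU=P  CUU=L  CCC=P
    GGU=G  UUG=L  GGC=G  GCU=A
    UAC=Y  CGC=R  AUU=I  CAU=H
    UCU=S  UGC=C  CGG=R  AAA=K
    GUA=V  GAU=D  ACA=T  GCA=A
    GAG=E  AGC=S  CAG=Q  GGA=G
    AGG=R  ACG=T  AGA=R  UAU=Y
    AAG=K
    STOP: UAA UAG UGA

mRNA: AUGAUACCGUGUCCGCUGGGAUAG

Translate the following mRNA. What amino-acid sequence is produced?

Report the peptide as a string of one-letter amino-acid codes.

start AUG at pos 0
pos 0: AUG -> M; peptide=M
pos 3: AUA -> I; peptide=MI
pos 6: CCG -> P; peptide=MIP
pos 9: UGU -> C; peptide=MIPC
pos 12: CCG -> P; peptide=MIPCP
pos 15: CUG -> L; peptide=MIPCPL
pos 18: GGA -> G; peptide=MIPCPLG
pos 21: UAG -> STOP

Answer: MIPCPLG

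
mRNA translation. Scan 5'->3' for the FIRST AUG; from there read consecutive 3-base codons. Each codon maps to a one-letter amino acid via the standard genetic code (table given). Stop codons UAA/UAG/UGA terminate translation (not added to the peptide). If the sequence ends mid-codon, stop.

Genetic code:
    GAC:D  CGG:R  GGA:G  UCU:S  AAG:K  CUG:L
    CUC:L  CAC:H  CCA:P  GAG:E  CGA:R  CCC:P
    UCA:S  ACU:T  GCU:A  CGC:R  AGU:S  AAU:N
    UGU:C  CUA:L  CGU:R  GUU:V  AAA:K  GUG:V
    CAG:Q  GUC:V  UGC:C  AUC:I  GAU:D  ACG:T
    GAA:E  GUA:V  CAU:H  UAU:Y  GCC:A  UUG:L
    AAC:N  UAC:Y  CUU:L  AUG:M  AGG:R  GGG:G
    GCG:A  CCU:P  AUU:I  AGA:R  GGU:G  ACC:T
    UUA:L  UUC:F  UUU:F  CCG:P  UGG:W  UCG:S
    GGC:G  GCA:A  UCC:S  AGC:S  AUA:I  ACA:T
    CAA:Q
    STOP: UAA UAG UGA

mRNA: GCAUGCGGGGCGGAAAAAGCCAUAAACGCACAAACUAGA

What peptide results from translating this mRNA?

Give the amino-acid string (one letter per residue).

Answer: MRGGKSHKRTN

Derivation:
start AUG at pos 2
pos 2: AUG -> M; peptide=M
pos 5: CGG -> R; peptide=MR
pos 8: GGC -> G; peptide=MRG
pos 11: GGA -> G; peptide=MRGG
pos 14: AAA -> K; peptide=MRGGK
pos 17: AGC -> S; peptide=MRGGKS
pos 20: CAU -> H; peptide=MRGGKSH
pos 23: AAA -> K; peptide=MRGGKSHK
pos 26: CGC -> R; peptide=MRGGKSHKR
pos 29: ACA -> T; peptide=MRGGKSHKRT
pos 32: AAC -> N; peptide=MRGGKSHKRTN
pos 35: UAG -> STOP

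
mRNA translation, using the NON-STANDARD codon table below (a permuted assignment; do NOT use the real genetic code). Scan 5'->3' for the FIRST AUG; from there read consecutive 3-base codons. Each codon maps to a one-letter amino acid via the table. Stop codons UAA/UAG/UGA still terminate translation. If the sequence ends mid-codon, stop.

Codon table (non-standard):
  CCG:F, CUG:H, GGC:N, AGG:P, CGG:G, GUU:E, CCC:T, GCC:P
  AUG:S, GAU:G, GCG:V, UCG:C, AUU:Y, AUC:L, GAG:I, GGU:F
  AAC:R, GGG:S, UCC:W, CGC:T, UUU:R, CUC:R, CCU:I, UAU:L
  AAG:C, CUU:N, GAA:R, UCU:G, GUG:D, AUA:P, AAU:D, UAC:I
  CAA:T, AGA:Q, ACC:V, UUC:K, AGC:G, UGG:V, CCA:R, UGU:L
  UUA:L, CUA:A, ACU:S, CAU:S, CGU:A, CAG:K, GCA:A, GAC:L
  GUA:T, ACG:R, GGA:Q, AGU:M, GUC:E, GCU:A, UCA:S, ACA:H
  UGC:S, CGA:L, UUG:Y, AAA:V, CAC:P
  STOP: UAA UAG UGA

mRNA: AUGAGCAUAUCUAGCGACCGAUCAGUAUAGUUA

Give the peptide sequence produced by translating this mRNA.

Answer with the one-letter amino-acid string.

start AUG at pos 0
pos 0: AUG -> S; peptide=S
pos 3: AGC -> G; peptide=SG
pos 6: AUA -> P; peptide=SGP
pos 9: UCU -> G; peptide=SGPG
pos 12: AGC -> G; peptide=SGPGG
pos 15: GAC -> L; peptide=SGPGGL
pos 18: CGA -> L; peptide=SGPGGLL
pos 21: UCA -> S; peptide=SGPGGLLS
pos 24: GUA -> T; peptide=SGPGGLLST
pos 27: UAG -> STOP

Answer: SGPGGLLST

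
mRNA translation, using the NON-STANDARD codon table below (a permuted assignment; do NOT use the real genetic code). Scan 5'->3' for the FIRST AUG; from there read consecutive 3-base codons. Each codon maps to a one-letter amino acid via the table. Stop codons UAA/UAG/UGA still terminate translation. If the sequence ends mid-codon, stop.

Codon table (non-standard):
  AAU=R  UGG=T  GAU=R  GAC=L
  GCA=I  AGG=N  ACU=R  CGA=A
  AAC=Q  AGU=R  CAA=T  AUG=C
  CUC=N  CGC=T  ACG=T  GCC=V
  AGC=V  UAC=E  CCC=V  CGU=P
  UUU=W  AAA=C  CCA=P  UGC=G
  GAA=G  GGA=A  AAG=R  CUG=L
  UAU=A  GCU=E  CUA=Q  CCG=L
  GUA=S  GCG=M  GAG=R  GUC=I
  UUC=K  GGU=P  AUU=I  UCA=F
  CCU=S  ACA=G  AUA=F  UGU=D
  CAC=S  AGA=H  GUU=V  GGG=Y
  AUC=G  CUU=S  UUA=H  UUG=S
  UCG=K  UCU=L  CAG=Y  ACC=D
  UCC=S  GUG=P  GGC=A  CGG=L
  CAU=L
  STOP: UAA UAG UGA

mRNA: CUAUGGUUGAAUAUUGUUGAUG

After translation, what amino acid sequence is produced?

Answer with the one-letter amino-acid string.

start AUG at pos 2
pos 2: AUG -> C; peptide=C
pos 5: GUU -> V; peptide=CV
pos 8: GAA -> G; peptide=CVG
pos 11: UAU -> A; peptide=CVGA
pos 14: UGU -> D; peptide=CVGAD
pos 17: UGA -> STOP

Answer: CVGAD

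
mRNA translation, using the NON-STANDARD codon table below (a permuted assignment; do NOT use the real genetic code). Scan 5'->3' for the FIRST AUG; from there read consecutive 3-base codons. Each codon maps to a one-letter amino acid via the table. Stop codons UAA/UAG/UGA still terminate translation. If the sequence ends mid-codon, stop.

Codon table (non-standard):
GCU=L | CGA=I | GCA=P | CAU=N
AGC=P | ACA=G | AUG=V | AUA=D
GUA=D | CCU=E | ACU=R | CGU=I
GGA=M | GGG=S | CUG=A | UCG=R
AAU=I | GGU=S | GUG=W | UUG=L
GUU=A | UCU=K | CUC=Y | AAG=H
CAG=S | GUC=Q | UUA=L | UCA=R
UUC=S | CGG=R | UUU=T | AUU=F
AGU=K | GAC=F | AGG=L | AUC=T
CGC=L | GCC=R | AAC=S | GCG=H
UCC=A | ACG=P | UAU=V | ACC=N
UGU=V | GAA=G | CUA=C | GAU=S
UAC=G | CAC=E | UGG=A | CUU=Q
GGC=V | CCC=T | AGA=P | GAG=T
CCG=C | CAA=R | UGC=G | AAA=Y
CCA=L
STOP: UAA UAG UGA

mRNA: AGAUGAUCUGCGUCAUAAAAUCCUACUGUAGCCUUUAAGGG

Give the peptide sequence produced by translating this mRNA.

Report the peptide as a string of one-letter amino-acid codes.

Answer: VTGQDYAGVPQ

Derivation:
start AUG at pos 2
pos 2: AUG -> V; peptide=V
pos 5: AUC -> T; peptide=VT
pos 8: UGC -> G; peptide=VTG
pos 11: GUC -> Q; peptide=VTGQ
pos 14: AUA -> D; peptide=VTGQD
pos 17: AAA -> Y; peptide=VTGQDY
pos 20: UCC -> A; peptide=VTGQDYA
pos 23: UAC -> G; peptide=VTGQDYAG
pos 26: UGU -> V; peptide=VTGQDYAGV
pos 29: AGC -> P; peptide=VTGQDYAGVP
pos 32: CUU -> Q; peptide=VTGQDYAGVPQ
pos 35: UAA -> STOP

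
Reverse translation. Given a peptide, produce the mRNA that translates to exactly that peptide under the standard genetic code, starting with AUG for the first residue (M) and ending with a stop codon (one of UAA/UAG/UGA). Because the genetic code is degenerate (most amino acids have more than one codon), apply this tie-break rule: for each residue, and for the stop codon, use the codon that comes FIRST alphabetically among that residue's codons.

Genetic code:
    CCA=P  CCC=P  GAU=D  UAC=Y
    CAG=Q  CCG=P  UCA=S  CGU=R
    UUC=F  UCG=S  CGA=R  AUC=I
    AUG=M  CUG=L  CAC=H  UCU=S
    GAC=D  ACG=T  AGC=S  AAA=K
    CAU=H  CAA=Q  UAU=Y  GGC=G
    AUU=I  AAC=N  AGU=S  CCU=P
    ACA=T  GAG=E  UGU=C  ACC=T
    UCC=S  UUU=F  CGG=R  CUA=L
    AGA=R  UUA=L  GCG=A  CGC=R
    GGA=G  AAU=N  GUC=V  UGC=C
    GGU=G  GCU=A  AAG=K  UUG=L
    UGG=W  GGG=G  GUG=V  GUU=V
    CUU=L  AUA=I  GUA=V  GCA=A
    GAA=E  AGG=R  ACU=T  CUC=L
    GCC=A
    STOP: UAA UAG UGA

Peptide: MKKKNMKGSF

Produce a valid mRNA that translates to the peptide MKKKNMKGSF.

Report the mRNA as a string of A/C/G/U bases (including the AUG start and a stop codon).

Answer: mRNA: AUGAAAAAAAAAAACAUGAAAGGAAGCUUCUAA

Derivation:
residue 1: M -> AUG (start codon)
residue 2: K codons sorted = AAA,AAG -> pick first = AAA
residue 3: K codons sorted = AAA,AAG -> pick first = AAA
residue 4: K codons sorted = AAA,AAG -> pick first = AAA
residue 5: N codons sorted = AAC,AAU -> pick first = AAC
residue 6: M -> AUG (only codon)
residue 7: K codons sorted = AAA,AAG -> pick first = AAA
residue 8: G codons sorted = GGA,GGC,GGG,GGU -> pick first = GGA
residue 9: S codons sorted = AGC,AGU,UCA,UCC,UCG,UCU -> pick first = AGC
residue 10: F codons sorted = UUC,UUU -> pick first = UUC
terminator: stop codons sorted = UAA,UAG,UGA -> pick first = UAA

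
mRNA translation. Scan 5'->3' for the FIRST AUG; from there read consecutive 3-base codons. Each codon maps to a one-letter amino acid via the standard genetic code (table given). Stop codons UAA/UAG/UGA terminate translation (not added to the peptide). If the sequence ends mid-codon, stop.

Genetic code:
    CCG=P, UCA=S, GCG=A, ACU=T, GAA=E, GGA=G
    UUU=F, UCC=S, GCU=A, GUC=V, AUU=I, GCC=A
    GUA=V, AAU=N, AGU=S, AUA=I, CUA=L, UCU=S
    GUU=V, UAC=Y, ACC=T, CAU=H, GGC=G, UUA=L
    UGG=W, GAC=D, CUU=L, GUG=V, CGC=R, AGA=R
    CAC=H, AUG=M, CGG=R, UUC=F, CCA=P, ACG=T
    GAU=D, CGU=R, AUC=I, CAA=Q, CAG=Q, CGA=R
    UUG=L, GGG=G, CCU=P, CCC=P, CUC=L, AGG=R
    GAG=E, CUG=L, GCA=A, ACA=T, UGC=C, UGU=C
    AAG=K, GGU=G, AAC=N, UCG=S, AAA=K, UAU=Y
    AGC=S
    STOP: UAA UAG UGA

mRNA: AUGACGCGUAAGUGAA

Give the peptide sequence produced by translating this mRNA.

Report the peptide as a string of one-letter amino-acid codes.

Answer: MTRK

Derivation:
start AUG at pos 0
pos 0: AUG -> M; peptide=M
pos 3: ACG -> T; peptide=MT
pos 6: CGU -> R; peptide=MTR
pos 9: AAG -> K; peptide=MTRK
pos 12: UGA -> STOP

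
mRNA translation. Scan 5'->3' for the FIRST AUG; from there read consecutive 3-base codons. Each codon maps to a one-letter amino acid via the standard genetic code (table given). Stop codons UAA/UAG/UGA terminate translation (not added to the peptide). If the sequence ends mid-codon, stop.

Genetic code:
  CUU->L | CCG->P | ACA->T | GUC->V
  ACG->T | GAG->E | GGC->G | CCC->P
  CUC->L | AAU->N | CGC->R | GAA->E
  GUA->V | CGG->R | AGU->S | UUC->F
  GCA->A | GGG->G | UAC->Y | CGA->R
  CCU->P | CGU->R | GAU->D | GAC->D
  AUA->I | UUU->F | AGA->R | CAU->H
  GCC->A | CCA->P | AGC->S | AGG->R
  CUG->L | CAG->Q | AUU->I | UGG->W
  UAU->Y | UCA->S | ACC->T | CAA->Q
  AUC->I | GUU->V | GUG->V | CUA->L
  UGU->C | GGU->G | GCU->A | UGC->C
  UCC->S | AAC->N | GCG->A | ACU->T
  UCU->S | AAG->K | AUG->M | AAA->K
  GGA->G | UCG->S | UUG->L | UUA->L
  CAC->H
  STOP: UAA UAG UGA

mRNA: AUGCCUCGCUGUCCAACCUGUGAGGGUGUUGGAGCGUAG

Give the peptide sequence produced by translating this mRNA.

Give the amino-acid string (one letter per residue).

Answer: MPRCPTCEGVGA

Derivation:
start AUG at pos 0
pos 0: AUG -> M; peptide=M
pos 3: CCU -> P; peptide=MP
pos 6: CGC -> R; peptide=MPR
pos 9: UGU -> C; peptide=MPRC
pos 12: CCA -> P; peptide=MPRCP
pos 15: ACC -> T; peptide=MPRCPT
pos 18: UGU -> C; peptide=MPRCPTC
pos 21: GAG -> E; peptide=MPRCPTCE
pos 24: GGU -> G; peptide=MPRCPTCEG
pos 27: GUU -> V; peptide=MPRCPTCEGV
pos 30: GGA -> G; peptide=MPRCPTCEGVG
pos 33: GCG -> A; peptide=MPRCPTCEGVGA
pos 36: UAG -> STOP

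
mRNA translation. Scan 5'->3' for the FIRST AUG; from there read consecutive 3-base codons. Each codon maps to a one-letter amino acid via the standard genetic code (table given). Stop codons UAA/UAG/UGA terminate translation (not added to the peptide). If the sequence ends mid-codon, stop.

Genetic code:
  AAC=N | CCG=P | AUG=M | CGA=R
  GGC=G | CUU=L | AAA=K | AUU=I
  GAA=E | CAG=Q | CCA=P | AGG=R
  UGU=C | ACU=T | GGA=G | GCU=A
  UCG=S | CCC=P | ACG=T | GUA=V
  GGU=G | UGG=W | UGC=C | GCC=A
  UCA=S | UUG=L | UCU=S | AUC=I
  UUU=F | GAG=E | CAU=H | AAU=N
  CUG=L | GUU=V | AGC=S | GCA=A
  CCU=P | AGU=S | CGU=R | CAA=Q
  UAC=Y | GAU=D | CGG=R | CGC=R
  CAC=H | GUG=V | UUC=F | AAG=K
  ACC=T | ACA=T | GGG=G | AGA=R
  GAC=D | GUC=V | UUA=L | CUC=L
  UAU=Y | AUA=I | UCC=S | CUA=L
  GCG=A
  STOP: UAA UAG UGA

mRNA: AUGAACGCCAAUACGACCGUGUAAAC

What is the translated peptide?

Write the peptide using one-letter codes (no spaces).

Answer: MNANTTV

Derivation:
start AUG at pos 0
pos 0: AUG -> M; peptide=M
pos 3: AAC -> N; peptide=MN
pos 6: GCC -> A; peptide=MNA
pos 9: AAU -> N; peptide=MNAN
pos 12: ACG -> T; peptide=MNANT
pos 15: ACC -> T; peptide=MNANTT
pos 18: GUG -> V; peptide=MNANTTV
pos 21: UAA -> STOP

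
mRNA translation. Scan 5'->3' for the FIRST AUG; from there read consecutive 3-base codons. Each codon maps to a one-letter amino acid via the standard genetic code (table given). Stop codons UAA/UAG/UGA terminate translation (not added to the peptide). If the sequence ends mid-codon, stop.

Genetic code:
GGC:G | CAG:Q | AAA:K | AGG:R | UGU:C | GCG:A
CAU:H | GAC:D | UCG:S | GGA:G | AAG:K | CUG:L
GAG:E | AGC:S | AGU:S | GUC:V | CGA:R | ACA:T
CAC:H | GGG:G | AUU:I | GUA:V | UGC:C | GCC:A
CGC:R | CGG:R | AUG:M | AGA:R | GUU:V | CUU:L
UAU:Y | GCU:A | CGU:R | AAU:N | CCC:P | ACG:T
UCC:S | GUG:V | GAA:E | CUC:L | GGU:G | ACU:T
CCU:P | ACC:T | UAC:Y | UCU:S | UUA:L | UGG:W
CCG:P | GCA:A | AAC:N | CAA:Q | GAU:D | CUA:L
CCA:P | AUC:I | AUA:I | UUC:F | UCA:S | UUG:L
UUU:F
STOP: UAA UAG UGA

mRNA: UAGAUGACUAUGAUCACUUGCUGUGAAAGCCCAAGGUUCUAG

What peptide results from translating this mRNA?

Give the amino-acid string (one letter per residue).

start AUG at pos 3
pos 3: AUG -> M; peptide=M
pos 6: ACU -> T; peptide=MT
pos 9: AUG -> M; peptide=MTM
pos 12: AUC -> I; peptide=MTMI
pos 15: ACU -> T; peptide=MTMIT
pos 18: UGC -> C; peptide=MTMITC
pos 21: UGU -> C; peptide=MTMITCC
pos 24: GAA -> E; peptide=MTMITCCE
pos 27: AGC -> S; peptide=MTMITCCES
pos 30: CCA -> P; peptide=MTMITCCESP
pos 33: AGG -> R; peptide=MTMITCCESPR
pos 36: UUC -> F; peptide=MTMITCCESPRF
pos 39: UAG -> STOP

Answer: MTMITCCESPRF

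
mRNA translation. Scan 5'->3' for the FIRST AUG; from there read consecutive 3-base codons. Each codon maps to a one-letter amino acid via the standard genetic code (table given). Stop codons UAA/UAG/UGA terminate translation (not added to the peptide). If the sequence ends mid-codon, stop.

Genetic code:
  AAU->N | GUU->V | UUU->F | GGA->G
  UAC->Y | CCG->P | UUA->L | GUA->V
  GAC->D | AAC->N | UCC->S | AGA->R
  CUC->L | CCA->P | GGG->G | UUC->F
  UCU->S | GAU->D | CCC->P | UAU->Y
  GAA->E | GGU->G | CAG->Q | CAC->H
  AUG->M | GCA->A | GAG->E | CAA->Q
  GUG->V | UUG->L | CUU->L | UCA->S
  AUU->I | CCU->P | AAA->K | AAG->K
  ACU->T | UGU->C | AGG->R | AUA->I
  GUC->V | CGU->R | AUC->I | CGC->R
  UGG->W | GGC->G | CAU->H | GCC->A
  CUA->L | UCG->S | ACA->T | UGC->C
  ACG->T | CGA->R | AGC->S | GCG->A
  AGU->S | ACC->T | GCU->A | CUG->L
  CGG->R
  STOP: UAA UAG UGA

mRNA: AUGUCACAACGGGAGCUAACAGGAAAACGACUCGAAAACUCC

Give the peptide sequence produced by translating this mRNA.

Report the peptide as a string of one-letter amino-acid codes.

Answer: MSQRELTGKRLENS

Derivation:
start AUG at pos 0
pos 0: AUG -> M; peptide=M
pos 3: UCA -> S; peptide=MS
pos 6: CAA -> Q; peptide=MSQ
pos 9: CGG -> R; peptide=MSQR
pos 12: GAG -> E; peptide=MSQRE
pos 15: CUA -> L; peptide=MSQREL
pos 18: ACA -> T; peptide=MSQRELT
pos 21: GGA -> G; peptide=MSQRELTG
pos 24: AAA -> K; peptide=MSQRELTGK
pos 27: CGA -> R; peptide=MSQRELTGKR
pos 30: CUC -> L; peptide=MSQRELTGKRL
pos 33: GAA -> E; peptide=MSQRELTGKRLE
pos 36: AAC -> N; peptide=MSQRELTGKRLEN
pos 39: UCC -> S; peptide=MSQRELTGKRLENS
pos 42: only 0 nt remain (<3), stop (end of mRNA)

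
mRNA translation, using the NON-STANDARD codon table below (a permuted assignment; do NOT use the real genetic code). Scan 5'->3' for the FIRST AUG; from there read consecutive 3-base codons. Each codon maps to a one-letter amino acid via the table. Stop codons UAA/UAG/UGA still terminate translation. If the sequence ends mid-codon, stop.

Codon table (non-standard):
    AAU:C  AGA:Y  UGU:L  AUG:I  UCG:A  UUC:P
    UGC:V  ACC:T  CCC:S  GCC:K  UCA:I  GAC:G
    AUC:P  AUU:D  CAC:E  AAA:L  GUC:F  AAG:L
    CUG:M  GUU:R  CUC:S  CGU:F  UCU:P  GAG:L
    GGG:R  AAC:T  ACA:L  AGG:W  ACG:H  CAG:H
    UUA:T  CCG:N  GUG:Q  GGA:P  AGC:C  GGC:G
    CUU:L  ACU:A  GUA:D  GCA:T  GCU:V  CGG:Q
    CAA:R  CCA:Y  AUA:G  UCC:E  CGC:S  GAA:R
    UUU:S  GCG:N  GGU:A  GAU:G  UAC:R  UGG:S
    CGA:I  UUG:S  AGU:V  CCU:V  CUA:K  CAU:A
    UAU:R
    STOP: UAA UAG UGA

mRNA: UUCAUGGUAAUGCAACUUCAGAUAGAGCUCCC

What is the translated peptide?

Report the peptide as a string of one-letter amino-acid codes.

Answer: IDIRLHGLS

Derivation:
start AUG at pos 3
pos 3: AUG -> I; peptide=I
pos 6: GUA -> D; peptide=ID
pos 9: AUG -> I; peptide=IDI
pos 12: CAA -> R; peptide=IDIR
pos 15: CUU -> L; peptide=IDIRL
pos 18: CAG -> H; peptide=IDIRLH
pos 21: AUA -> G; peptide=IDIRLHG
pos 24: GAG -> L; peptide=IDIRLHGL
pos 27: CUC -> S; peptide=IDIRLHGLS
pos 30: only 2 nt remain (<3), stop (end of mRNA)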